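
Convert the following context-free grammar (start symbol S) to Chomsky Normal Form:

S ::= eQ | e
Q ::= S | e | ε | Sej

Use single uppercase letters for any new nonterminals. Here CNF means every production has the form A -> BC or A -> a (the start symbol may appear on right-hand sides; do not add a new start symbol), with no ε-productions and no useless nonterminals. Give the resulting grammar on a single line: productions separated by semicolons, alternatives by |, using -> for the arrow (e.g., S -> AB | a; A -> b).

Nullable: {Q}; after ε-elimination: S -> e | eQ; Q -> S | e | Sej.
After unit-elimination: S -> e | eQ; Q -> e | eQ | Sej.
TERM: introduce A -> e, B -> j and substitute in every rule of length ≥2.
BIN: Q -> SAB becomes Q -> SC, C -> AB.

S -> e | AQ; A -> e; B -> j; C -> AB; Q -> e | AQ | SC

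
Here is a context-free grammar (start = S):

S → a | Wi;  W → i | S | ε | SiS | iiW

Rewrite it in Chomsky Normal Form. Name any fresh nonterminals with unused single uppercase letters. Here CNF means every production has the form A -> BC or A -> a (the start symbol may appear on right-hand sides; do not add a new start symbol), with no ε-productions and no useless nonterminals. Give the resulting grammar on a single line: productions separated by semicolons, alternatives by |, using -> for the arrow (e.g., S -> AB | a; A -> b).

Nullable: {W}; after ε-elimination: S -> a | i | Wi; W -> S | i | ii | SiS | iiW.
After unit-elimination: S -> a | i | Wi; W -> a | i | Wi | ii | SiS | iiW.
TERM: introduce A -> i and substitute in every rule of length ≥2.
BIN: W -> AAW becomes W -> AB, B -> AW; W -> SAS becomes W -> SC, C -> AS.

S -> a | i | WA; A -> i; B -> AW; C -> AS; W -> a | i | AA | AB | SC | WA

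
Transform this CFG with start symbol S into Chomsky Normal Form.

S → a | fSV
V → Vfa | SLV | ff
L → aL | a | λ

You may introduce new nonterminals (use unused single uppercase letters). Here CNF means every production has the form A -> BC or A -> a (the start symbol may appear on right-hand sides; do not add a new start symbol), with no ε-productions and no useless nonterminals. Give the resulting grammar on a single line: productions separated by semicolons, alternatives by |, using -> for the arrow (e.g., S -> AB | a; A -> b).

S -> a | BC; A -> a; B -> f; C -> SV; D -> LV; E -> BA; L -> a | AL; V -> BB | SD | SV | VE

Nullable: {L}; after ε-elimination: S -> a | fSV; L -> a | aL; V -> SV | ff | SLV | Vfa.
No unit productions to eliminate.
TERM: introduce A -> a, B -> f and substitute in every rule of length ≥2.
BIN: S -> BSV becomes S -> BC, C -> SV; V -> SLV becomes V -> SD, D -> LV; V -> VBA becomes V -> VE, E -> BA.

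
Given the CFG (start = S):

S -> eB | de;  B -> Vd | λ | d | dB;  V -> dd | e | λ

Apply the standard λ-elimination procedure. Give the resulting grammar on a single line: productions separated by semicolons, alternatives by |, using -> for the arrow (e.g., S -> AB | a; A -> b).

S -> e | de | eB; B -> d | Vd | dB; V -> e | dd

Nullable set: {B, V}.
S -> eB: B nullable, giving e | eB.
Drop B -> λ.
B -> Vd: V nullable, giving Vd | d.
B -> dB: B nullable, giving d | dB.
Drop V -> λ.
Unchanged (no nullable symbols): S -> de; B -> d; V -> dd; V -> e.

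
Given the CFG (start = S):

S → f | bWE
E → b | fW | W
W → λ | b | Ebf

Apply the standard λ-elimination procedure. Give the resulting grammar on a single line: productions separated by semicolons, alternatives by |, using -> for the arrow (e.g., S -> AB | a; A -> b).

S -> b | f | bE | bW | bWE; E -> W | b | f | fW; W -> b | bf | Ebf

Nullable set: {E, W}.
S -> bWE: W, E nullable, giving b | bE | bW | bWE.
E -> W: W nullable, giving W.
E -> fW: W nullable, giving f | fW.
Drop W -> λ.
W -> Ebf: E nullable, giving Ebf | bf.
Unchanged (no nullable symbols): S -> f; E -> b; W -> b.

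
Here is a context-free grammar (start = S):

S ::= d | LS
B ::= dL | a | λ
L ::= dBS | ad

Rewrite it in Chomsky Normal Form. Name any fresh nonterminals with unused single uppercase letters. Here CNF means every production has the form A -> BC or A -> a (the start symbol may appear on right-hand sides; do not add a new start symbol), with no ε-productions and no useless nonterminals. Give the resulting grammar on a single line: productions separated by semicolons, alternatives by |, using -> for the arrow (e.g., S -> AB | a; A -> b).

S -> d | LS; A -> d; B -> a | AL; C -> a; D -> BS; L -> AD | AS | CA

Nullable: {B}; after ε-elimination: S -> d | LS; B -> a | dL; L -> ad | dS | dBS.
No unit productions to eliminate.
TERM: introduce C -> a, A -> d and substitute in every rule of length ≥2.
BIN: L -> ABS becomes L -> AD, D -> BS.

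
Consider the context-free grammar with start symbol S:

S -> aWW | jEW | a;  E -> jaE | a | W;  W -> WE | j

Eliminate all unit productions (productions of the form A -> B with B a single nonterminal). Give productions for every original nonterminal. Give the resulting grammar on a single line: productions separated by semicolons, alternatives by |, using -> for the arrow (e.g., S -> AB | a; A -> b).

S -> a | aWW | jEW; E -> a | j | WE | jaE; W -> j | WE

Unit productions: E->W.
Unit pairs (A ⇒* B via units): (E,W).
S: inherits non-unit rules of {S} → a | aWW | jEW.
E: inherits non-unit rules of {E, W} → WE | a | j | jaE.
W: inherits non-unit rules of {W} → WE | j.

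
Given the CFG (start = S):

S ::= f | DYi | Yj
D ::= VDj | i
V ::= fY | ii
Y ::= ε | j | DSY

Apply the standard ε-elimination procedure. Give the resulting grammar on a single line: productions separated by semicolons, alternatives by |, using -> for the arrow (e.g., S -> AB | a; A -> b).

Nullable set: {Y}.
S -> DYi: Y nullable, giving DYi | Di.
S -> Yj: Y nullable, giving Yj | j.
V -> fY: Y nullable, giving f | fY.
Drop Y -> ε.
Y -> DSY: Y nullable, giving DS | DSY.
Unchanged (no nullable symbols): S -> f; D -> VDj; D -> i; V -> ii; Y -> j.

S -> f | j | Di | Yj | DYi; D -> i | VDj; V -> f | fY | ii; Y -> j | DS | DSY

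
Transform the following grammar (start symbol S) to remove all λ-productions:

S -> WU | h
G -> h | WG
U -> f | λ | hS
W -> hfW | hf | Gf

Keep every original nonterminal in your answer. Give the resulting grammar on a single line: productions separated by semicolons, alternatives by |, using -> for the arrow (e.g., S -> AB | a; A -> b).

Nullable set: {U}.
S -> WU: U nullable, giving W | WU.
Drop U -> λ.
Unchanged (no nullable symbols): S -> h; G -> WG; G -> h; U -> f; U -> hS; W -> Gf; W -> hf; W -> hfW.

S -> W | h | WU; G -> h | WG; U -> f | hS; W -> Gf | hf | hfW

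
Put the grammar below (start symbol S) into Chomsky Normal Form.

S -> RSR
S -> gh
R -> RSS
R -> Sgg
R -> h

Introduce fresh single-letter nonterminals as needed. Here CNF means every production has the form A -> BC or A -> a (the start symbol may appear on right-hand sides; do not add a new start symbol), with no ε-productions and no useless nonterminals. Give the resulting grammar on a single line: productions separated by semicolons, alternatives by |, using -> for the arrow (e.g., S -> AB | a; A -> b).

No ε-productions.
No unit productions to eliminate.
TERM: introduce A -> g, B -> h and substitute in every rule of length ≥2.
BIN: R -> RSS becomes R -> RC, C -> SS; R -> SAA becomes R -> SD, D -> AA; S -> RSR becomes S -> RE, E -> SR.

S -> AB | RE; A -> g; B -> h; C -> SS; D -> AA; E -> SR; R -> h | RC | SD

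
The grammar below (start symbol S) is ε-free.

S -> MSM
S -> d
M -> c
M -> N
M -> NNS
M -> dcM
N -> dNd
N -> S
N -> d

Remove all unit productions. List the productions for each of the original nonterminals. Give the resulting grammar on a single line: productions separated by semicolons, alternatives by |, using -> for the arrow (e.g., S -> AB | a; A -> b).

Unit productions: M->N, N->S.
Unit pairs (A ⇒* B via units): (M,N), (M,S), (N,S).
S: inherits non-unit rules of {S} → MSM | d.
M: inherits non-unit rules of {M, N, S} → MSM | NNS | c | d | dNd | dcM.
N: inherits non-unit rules of {N, S} → MSM | d | dNd.

S -> d | MSM; M -> c | d | MSM | NNS | dNd | dcM; N -> d | MSM | dNd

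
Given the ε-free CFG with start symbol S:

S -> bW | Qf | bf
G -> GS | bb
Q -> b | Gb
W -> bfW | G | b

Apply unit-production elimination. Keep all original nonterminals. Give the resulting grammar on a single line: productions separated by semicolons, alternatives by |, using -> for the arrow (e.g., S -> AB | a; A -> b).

Unit productions: W->G.
Unit pairs (A ⇒* B via units): (W,G).
S: inherits non-unit rules of {S} → Qf | bW | bf.
G: inherits non-unit rules of {G} → GS | bb.
Q: inherits non-unit rules of {Q} → Gb | b.
W: inherits non-unit rules of {G, W} → GS | b | bb | bfW.

S -> Qf | bW | bf; G -> GS | bb; Q -> b | Gb; W -> b | GS | bb | bfW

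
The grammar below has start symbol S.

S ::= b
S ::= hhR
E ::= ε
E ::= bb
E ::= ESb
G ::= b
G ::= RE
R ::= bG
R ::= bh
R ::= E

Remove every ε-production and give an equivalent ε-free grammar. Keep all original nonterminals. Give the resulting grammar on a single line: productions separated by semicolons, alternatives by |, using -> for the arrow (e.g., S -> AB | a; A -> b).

S -> b | hh | hhR; E -> Sb | bb | ESb; G -> E | R | b | RE; R -> E | b | bG | bh

Nullable set: {E, G, R}.
S -> hhR: R nullable, giving hh | hhR.
Drop E -> ε.
E -> ESb: E nullable, giving ESb | Sb.
G -> RE: R, E nullable, giving E | R | RE.
R -> E: E nullable, giving E.
R -> bG: G nullable, giving b | bG.
Unchanged (no nullable symbols): S -> b; E -> bb; G -> b; R -> bh.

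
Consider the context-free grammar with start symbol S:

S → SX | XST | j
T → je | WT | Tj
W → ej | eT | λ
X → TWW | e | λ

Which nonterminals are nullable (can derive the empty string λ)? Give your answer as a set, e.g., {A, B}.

{W, X}

Directly nullable (have an ε-rule): {W, X}.
Not nullable: S, T — each has a terminal in every rule's right-hand side or depends on a non-nullable symbol.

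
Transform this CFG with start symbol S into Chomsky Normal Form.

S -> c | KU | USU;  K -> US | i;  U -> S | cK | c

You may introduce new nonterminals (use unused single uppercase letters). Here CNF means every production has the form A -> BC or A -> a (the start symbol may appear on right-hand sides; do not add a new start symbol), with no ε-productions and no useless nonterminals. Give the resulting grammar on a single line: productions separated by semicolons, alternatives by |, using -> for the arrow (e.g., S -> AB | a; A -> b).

No ε-productions.
After unit-elimination: S -> c | KU | USU; K -> i | US; U -> c | KU | cK | USU.
TERM: introduce A -> c and substitute in every rule of length ≥2.
BIN: S -> USU becomes S -> UB, B -> SU; U -> USU becomes U -> UC, C -> SU.

S -> c | KU | UB; A -> c; B -> SU; C -> SU; K -> i | US; U -> c | AK | KU | UC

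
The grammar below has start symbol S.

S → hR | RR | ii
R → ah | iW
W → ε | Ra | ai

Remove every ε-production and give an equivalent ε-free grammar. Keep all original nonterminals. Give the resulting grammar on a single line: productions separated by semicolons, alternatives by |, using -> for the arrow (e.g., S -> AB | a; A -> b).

Nullable set: {W}.
R -> iW: W nullable, giving i | iW.
Drop W -> ε.
Unchanged (no nullable symbols): S -> RR; S -> hR; S -> ii; R -> ah; W -> Ra; W -> ai.

S -> RR | hR | ii; R -> i | ah | iW; W -> Ra | ai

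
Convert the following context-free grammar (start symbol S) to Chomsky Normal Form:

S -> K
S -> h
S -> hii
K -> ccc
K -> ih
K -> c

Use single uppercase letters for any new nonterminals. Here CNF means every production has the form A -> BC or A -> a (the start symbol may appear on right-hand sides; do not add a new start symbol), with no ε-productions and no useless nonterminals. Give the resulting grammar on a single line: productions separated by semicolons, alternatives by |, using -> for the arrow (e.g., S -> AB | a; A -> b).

No ε-productions.
After unit-elimination: S -> c | h | ih | ccc | hii; K -> c | ih | ccc.
TERM: introduce A -> c, C -> h, B -> i and substitute in every rule of length ≥2.
BIN: K -> AAA becomes K -> AD, D -> AA; S -> AAA becomes S -> AE, E -> AA; S -> CBB becomes S -> CF, F -> BB.
Drop unreachable/unproductive: K.

S -> c | h | AE | BC | CF; A -> c; B -> i; C -> h; E -> AA; F -> BB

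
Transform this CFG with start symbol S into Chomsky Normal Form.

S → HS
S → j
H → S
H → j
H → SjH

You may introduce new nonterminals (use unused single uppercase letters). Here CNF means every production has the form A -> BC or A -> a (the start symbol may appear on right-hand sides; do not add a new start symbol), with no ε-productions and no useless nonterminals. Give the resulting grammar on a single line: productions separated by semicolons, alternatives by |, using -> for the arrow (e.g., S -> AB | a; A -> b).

No ε-productions.
After unit-elimination: S -> j | HS; H -> j | HS | SjH.
TERM: introduce A -> j and substitute in every rule of length ≥2.
BIN: H -> SAH becomes H -> SB, B -> AH.

S -> j | HS; A -> j; B -> AH; H -> j | HS | SB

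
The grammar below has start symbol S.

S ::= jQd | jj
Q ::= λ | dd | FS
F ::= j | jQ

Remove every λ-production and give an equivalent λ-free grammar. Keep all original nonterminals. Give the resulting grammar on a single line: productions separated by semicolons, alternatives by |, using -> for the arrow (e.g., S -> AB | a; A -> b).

S -> jd | jj | jQd; F -> j | jQ; Q -> FS | dd

Nullable set: {Q}.
S -> jQd: Q nullable, giving jQd | jd.
F -> jQ: Q nullable, giving j | jQ.
Drop Q -> λ.
Unchanged (no nullable symbols): S -> jj; F -> j; Q -> FS; Q -> dd.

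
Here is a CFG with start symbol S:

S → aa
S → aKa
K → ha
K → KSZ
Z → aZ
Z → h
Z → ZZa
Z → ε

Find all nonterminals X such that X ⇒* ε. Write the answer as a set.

{Z}

Directly nullable (have an ε-rule): {Z}.
Not nullable: K, S — each has a terminal in every rule's right-hand side or depends on a non-nullable symbol.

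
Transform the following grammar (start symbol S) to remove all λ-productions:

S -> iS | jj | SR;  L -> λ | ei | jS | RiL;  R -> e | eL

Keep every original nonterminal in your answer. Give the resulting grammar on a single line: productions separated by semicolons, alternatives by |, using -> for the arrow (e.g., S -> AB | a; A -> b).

Nullable set: {L}.
Drop L -> λ.
L -> RiL: L nullable, giving Ri | RiL.
R -> eL: L nullable, giving e | eL.
Unchanged (no nullable symbols): S -> SR; S -> iS; S -> jj; L -> ei; L -> jS; R -> e.

S -> SR | iS | jj; L -> Ri | ei | jS | RiL; R -> e | eL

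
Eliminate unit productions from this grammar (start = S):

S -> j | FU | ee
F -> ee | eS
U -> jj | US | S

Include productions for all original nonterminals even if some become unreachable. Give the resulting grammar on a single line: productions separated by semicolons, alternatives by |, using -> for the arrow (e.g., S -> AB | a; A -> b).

S -> j | FU | ee; F -> eS | ee; U -> j | FU | US | ee | jj

Unit productions: U->S.
Unit pairs (A ⇒* B via units): (U,S).
S: inherits non-unit rules of {S} → FU | ee | j.
F: inherits non-unit rules of {F} → eS | ee.
U: inherits non-unit rules of {S, U} → FU | US | ee | j | jj.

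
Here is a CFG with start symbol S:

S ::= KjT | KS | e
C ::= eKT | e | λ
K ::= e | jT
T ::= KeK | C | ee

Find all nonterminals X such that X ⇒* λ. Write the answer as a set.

Directly nullable (have an ε-rule): {C}.
T is nullable via T -> C (every symbol on the right is already known nullable).
Not nullable: K, S — each has a terminal in every rule's right-hand side or depends on a non-nullable symbol.

{C, T}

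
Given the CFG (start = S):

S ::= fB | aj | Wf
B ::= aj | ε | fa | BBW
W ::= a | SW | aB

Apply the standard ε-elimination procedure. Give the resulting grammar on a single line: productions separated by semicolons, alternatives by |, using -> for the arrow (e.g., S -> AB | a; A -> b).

Nullable set: {B}.
S -> fB: B nullable, giving f | fB.
Drop B -> ε.
B -> BBW: B, B nullable, giving BBW | BW | W.
W -> aB: B nullable, giving a | aB.
Unchanged (no nullable symbols): S -> Wf; S -> aj; B -> aj; B -> fa; W -> SW; W -> a.

S -> f | Wf | aj | fB; B -> W | BW | aj | fa | BBW; W -> a | SW | aB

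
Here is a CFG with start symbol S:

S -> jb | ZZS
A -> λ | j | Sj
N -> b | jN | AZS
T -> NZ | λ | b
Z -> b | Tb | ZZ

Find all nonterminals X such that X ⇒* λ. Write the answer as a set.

Directly nullable (have an ε-rule): {A, T}.
Not nullable: N, S, Z — each has a terminal in every rule's right-hand side or depends on a non-nullable symbol.

{A, T}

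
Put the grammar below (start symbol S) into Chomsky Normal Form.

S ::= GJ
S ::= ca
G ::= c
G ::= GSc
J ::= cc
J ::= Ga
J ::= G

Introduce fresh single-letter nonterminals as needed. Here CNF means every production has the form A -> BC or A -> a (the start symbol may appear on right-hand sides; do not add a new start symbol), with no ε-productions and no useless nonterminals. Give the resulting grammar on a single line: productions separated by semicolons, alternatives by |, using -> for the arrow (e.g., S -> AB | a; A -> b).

S -> AB | GJ; A -> c; B -> a; C -> SA; D -> SA; G -> c | GC; J -> c | AA | GB | GD

No ε-productions.
After unit-elimination: S -> GJ | ca; G -> c | GSc; J -> c | Ga | cc | GSc.
TERM: introduce B -> a, A -> c and substitute in every rule of length ≥2.
BIN: G -> GSA becomes G -> GC, C -> SA; J -> GSA becomes J -> GD, D -> SA.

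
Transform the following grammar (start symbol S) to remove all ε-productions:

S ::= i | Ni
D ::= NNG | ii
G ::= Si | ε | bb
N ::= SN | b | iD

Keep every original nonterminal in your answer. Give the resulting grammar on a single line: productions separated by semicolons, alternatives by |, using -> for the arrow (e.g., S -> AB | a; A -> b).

S -> i | Ni; D -> NN | ii | NNG; G -> Si | bb; N -> b | SN | iD

Nullable set: {G}.
D -> NNG: G nullable, giving NN | NNG.
Drop G -> ε.
Unchanged (no nullable symbols): S -> Ni; S -> i; D -> ii; G -> Si; G -> bb; N -> SN; N -> b; N -> iD.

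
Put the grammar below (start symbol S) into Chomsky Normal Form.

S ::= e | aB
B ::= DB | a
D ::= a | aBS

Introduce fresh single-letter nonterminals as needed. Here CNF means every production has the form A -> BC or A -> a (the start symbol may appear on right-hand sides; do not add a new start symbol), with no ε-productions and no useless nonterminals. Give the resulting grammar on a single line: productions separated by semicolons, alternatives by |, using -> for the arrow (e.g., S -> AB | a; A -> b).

S -> e | AB; A -> a; B -> a | DB; C -> BS; D -> a | AC

No ε-productions.
No unit productions to eliminate.
TERM: introduce A -> a and substitute in every rule of length ≥2.
BIN: D -> ABS becomes D -> AC, C -> BS.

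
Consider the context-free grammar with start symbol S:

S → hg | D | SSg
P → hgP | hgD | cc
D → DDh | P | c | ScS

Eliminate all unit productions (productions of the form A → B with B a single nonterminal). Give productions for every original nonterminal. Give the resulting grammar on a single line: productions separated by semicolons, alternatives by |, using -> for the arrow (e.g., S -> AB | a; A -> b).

S -> c | cc | hg | DDh | SSg | ScS | hgD | hgP; D -> c | cc | DDh | ScS | hgD | hgP; P -> cc | hgD | hgP

Unit productions: D->P, S->D.
Unit pairs (A ⇒* B via units): (D,P), (S,D), (S,P).
S: inherits non-unit rules of {D, P, S} → DDh | SSg | ScS | c | cc | hg | hgD | hgP.
D: inherits non-unit rules of {D, P} → DDh | ScS | c | cc | hgD | hgP.
P: inherits non-unit rules of {P} → cc | hgD | hgP.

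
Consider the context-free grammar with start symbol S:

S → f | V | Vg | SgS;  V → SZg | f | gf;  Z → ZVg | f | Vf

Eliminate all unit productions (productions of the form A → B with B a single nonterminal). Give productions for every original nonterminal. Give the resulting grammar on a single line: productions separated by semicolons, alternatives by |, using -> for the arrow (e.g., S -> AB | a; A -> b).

Unit productions: S->V.
Unit pairs (A ⇒* B via units): (S,V).
S: inherits non-unit rules of {S, V} → SZg | SgS | Vg | f | gf.
V: inherits non-unit rules of {V} → SZg | f | gf.
Z: inherits non-unit rules of {Z} → Vf | ZVg | f.

S -> f | Vg | gf | SZg | SgS; V -> f | gf | SZg; Z -> f | Vf | ZVg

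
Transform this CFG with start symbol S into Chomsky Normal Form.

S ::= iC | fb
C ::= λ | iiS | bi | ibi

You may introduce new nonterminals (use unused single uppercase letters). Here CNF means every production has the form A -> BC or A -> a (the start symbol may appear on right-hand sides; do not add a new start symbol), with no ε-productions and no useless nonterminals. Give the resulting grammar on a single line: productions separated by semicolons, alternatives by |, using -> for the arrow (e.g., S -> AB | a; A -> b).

S -> i | BC | DA; A -> b; B -> i; C -> AB | BE | BF; D -> f; E -> AB; F -> BS

Nullable: {C}; after ε-elimination: S -> i | fb | iC; C -> bi | ibi | iiS.
No unit productions to eliminate.
TERM: introduce A -> b, D -> f, B -> i and substitute in every rule of length ≥2.
BIN: C -> BAB becomes C -> BE, E -> AB; C -> BBS becomes C -> BF, F -> BS.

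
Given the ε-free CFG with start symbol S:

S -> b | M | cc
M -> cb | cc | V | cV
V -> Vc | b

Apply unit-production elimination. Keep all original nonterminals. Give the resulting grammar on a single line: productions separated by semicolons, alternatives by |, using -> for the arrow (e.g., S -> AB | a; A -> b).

S -> b | Vc | cV | cb | cc; M -> b | Vc | cV | cb | cc; V -> b | Vc

Unit productions: M->V, S->M.
Unit pairs (A ⇒* B via units): (M,V), (S,M), (S,V).
S: inherits non-unit rules of {M, S, V} → Vc | b | cV | cb | cc.
M: inherits non-unit rules of {M, V} → Vc | b | cV | cb | cc.
V: inherits non-unit rules of {V} → Vc | b.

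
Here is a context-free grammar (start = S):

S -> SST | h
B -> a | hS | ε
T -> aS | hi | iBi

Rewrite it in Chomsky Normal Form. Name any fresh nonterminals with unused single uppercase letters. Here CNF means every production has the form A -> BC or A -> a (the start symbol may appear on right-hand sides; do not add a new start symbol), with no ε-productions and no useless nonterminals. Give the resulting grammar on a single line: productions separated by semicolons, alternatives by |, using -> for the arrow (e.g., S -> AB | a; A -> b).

S -> h | SE; A -> h; B -> a | AS; C -> a; D -> i; E -> ST; F -> BD; T -> AD | CS | DD | DF

Nullable: {B}; after ε-elimination: S -> h | SST; B -> a | hS; T -> aS | hi | ii | iBi.
No unit productions to eliminate.
TERM: introduce C -> a, A -> h, D -> i and substitute in every rule of length ≥2.
BIN: S -> SST becomes S -> SE, E -> ST; T -> DBD becomes T -> DF, F -> BD.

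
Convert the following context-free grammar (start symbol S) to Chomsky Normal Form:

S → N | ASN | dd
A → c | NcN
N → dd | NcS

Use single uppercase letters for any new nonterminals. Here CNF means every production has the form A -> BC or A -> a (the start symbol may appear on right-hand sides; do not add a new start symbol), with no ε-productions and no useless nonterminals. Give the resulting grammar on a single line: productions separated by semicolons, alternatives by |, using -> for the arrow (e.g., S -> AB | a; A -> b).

S -> AF | CC | NG; A -> c | ND; B -> c; C -> d; D -> BN; E -> BS; F -> SN; G -> BS; N -> CC | NE

No ε-productions.
After unit-elimination: S -> dd | ASN | NcS; A -> c | NcN; N -> dd | NcS.
TERM: introduce B -> c, C -> d and substitute in every rule of length ≥2.
BIN: A -> NBN becomes A -> ND, D -> BN; N -> NBS becomes N -> NE, E -> BS; S -> ASN becomes S -> AF, F -> SN; S -> NBS becomes S -> NG, G -> BS.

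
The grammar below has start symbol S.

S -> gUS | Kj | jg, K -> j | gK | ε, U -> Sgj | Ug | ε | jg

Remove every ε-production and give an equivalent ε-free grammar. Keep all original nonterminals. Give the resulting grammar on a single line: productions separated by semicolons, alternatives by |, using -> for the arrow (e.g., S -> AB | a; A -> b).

S -> j | Kj | gS | jg | gUS; K -> g | j | gK; U -> g | Ug | jg | Sgj

Nullable set: {K, U}.
S -> Kj: K nullable, giving Kj | j.
S -> gUS: U nullable, giving gS | gUS.
Drop K -> ε.
K -> gK: K nullable, giving g | gK.
Drop U -> ε.
U -> Ug: U nullable, giving Ug | g.
Unchanged (no nullable symbols): S -> jg; K -> j; U -> Sgj; U -> jg.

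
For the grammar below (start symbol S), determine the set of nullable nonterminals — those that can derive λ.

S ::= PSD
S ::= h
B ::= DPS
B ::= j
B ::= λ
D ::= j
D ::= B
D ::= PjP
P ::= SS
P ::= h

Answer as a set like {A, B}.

{B, D}

Directly nullable (have an ε-rule): {B}.
D is nullable via D -> B (every symbol on the right is already known nullable).
Not nullable: P, S — each has a terminal in every rule's right-hand side or depends on a non-nullable symbol.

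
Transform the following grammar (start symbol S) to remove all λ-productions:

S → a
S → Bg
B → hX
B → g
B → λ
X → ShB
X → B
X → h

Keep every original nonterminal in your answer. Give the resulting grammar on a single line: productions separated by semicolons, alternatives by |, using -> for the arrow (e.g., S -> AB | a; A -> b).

Nullable set: {B, X}.
S -> Bg: B nullable, giving Bg | g.
Drop B -> λ.
B -> hX: X nullable, giving h | hX.
X -> B: B nullable, giving B.
X -> ShB: B nullable, giving Sh | ShB.
Unchanged (no nullable symbols): S -> a; B -> g; X -> h.

S -> a | g | Bg; B -> g | h | hX; X -> B | h | Sh | ShB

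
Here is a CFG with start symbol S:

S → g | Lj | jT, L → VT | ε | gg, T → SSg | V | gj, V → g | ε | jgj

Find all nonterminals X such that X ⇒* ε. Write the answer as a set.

Directly nullable (have an ε-rule): {L, V}.
T is nullable via T -> V (every symbol on the right is already known nullable).
Not nullable: S — each has a terminal in every rule's right-hand side or depends on a non-nullable symbol.

{L, T, V}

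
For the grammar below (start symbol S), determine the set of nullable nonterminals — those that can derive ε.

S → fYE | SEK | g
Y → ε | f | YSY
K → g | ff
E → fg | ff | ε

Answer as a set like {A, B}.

Directly nullable (have an ε-rule): {E, Y}.
Not nullable: K, S — each has a terminal in every rule's right-hand side or depends on a non-nullable symbol.

{E, Y}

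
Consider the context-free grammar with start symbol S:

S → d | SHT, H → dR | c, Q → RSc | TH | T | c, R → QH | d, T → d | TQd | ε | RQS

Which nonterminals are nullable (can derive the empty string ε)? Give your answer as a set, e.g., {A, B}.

Directly nullable (have an ε-rule): {T}.
Q is nullable via Q -> T (every symbol on the right is already known nullable).
Not nullable: H, R, S — each has a terminal in every rule's right-hand side or depends on a non-nullable symbol.

{Q, T}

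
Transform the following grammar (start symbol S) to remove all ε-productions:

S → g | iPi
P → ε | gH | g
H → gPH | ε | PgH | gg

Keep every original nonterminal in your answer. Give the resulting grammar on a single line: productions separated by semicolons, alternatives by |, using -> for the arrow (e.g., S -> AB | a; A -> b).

S -> g | ii | iPi; H -> g | Pg | gH | gP | gg | PgH | gPH; P -> g | gH

Nullable set: {H, P}.
S -> iPi: P nullable, giving iPi | ii.
Drop H -> ε.
H -> PgH: P, H nullable, giving Pg | PgH | g | gH.
H -> gPH: P, H nullable, giving g | gH | gP | gPH.
Drop P -> ε.
P -> gH: H nullable, giving g | gH.
Unchanged (no nullable symbols): S -> g; H -> gg; P -> g.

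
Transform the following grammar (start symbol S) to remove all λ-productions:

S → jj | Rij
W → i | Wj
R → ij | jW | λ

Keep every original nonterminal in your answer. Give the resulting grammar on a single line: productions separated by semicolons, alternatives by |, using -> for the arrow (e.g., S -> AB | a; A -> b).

Nullable set: {R}.
S -> Rij: R nullable, giving Rij | ij.
Drop R -> λ.
Unchanged (no nullable symbols): S -> jj; R -> ij; R -> jW; W -> Wj; W -> i.

S -> ij | jj | Rij; R -> ij | jW; W -> i | Wj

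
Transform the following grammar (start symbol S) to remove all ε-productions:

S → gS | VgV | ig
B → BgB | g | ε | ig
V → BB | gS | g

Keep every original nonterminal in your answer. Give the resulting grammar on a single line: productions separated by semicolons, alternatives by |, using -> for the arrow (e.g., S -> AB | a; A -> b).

S -> g | Vg | gS | gV | ig | VgV; B -> g | Bg | gB | ig | BgB; V -> B | g | BB | gS

Nullable set: {B, V}.
S -> VgV: V, V nullable, giving Vg | VgV | g | gV.
Drop B -> ε.
B -> BgB: B, B nullable, giving Bg | BgB | g | gB.
V -> BB: B, B nullable, giving B | BB.
Unchanged (no nullable symbols): S -> gS; S -> ig; B -> g; B -> ig; V -> g; V -> gS.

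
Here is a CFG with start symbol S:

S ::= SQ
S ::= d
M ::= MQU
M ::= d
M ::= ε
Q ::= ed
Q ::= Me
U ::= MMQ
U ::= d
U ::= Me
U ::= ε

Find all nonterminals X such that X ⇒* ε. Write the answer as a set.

{M, U}

Directly nullable (have an ε-rule): {M, U}.
Not nullable: Q, S — each has a terminal in every rule's right-hand side or depends on a non-nullable symbol.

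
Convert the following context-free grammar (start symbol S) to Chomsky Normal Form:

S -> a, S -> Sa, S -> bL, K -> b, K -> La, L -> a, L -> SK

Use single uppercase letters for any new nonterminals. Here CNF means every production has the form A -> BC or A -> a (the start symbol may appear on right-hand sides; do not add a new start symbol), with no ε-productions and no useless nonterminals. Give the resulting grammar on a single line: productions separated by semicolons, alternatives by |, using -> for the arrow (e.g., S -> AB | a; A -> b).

No ε-productions.
No unit productions to eliminate.
TERM: introduce A -> a, B -> b and substitute in every rule of length ≥2.

S -> a | BL | SA; A -> a; B -> b; K -> b | LA; L -> a | SK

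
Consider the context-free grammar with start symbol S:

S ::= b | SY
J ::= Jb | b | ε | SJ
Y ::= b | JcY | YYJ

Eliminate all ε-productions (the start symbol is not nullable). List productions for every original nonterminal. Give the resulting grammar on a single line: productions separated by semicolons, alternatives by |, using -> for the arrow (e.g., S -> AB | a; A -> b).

Nullable set: {J}.
Drop J -> ε.
J -> Jb: J nullable, giving Jb | b.
J -> SJ: J nullable, giving S | SJ.
Y -> JcY: J nullable, giving JcY | cY.
Y -> YYJ: J nullable, giving YY | YYJ.
Unchanged (no nullable symbols): S -> SY; S -> b; J -> b; Y -> b.

S -> b | SY; J -> S | b | Jb | SJ; Y -> b | YY | cY | JcY | YYJ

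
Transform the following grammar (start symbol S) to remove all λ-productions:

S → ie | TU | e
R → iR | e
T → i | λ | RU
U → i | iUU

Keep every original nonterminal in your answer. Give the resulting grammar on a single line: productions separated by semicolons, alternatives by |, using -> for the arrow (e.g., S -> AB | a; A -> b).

S -> U | e | TU | ie; R -> e | iR; T -> i | RU; U -> i | iUU

Nullable set: {T}.
S -> TU: T nullable, giving TU | U.
Drop T -> λ.
Unchanged (no nullable symbols): S -> e; S -> ie; R -> e; R -> iR; T -> RU; T -> i; U -> i; U -> iUU.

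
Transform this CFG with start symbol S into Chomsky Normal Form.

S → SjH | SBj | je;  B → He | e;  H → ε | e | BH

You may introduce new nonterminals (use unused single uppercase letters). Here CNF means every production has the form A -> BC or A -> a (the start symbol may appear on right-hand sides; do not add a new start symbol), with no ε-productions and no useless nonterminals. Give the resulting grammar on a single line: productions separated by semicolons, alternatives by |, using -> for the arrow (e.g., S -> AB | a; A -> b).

Nullable: {H}; after ε-elimination: S -> Sj | je | SBj | SjH; B -> e | He; H -> B | e | BH.
After unit-elimination: S -> Sj | je | SBj | SjH; B -> e | He; H -> e | BH | He.
TERM: introduce A -> e, C -> j and substitute in every rule of length ≥2.
BIN: S -> SBC becomes S -> SD, D -> BC; S -> SCH becomes S -> SE, E -> CH.

S -> CA | SC | SD | SE; A -> e; B -> e | HA; C -> j; D -> BC; E -> CH; H -> e | BH | HA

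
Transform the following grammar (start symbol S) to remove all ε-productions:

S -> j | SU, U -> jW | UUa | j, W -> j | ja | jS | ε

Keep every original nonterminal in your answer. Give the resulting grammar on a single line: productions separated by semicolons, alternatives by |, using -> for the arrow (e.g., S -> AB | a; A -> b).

S -> j | SU; U -> j | jW | UUa; W -> j | jS | ja

Nullable set: {W}.
U -> jW: W nullable, giving j | jW.
Drop W -> ε.
Unchanged (no nullable symbols): S -> SU; S -> j; U -> UUa; U -> j; W -> j; W -> jS; W -> ja.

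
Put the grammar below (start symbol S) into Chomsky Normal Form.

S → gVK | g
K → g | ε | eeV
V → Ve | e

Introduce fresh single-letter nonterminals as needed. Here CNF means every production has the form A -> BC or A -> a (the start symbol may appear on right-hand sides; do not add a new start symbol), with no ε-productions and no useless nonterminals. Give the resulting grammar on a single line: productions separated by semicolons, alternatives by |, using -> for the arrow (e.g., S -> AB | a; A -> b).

Nullable: {K}; after ε-elimination: S -> g | gV | gVK; K -> g | eeV; V -> e | Ve.
No unit productions to eliminate.
TERM: introduce A -> e, B -> g and substitute in every rule of length ≥2.
BIN: K -> AAV becomes K -> AC, C -> AV; S -> BVK becomes S -> BD, D -> VK.

S -> g | BD | BV; A -> e; B -> g; C -> AV; D -> VK; K -> g | AC; V -> e | VA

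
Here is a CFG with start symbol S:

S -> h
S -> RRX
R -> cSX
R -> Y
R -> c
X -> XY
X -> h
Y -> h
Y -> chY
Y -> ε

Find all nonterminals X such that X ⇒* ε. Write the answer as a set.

Directly nullable (have an ε-rule): {Y}.
R is nullable via R -> Y (every symbol on the right is already known nullable).
Not nullable: S, X — each has a terminal in every rule's right-hand side or depends on a non-nullable symbol.

{R, Y}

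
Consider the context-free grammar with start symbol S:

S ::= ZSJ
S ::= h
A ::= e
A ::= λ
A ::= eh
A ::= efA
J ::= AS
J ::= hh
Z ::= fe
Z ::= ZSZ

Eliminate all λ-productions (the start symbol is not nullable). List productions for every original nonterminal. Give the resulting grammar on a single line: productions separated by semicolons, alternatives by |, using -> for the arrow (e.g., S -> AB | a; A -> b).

S -> h | ZSJ; A -> e | ef | eh | efA; J -> S | AS | hh; Z -> fe | ZSZ

Nullable set: {A}.
Drop A -> λ.
A -> efA: A nullable, giving ef | efA.
J -> AS: A nullable, giving AS | S.
Unchanged (no nullable symbols): S -> ZSJ; S -> h; A -> e; A -> eh; J -> hh; Z -> ZSZ; Z -> fe.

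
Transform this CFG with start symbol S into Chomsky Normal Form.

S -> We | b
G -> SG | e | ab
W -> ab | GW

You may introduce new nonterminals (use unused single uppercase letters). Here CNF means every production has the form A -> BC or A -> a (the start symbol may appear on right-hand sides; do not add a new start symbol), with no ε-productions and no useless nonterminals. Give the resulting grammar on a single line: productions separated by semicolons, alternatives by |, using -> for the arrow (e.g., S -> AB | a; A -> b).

No ε-productions.
No unit productions to eliminate.
TERM: introduce A -> a, B -> b, C -> e and substitute in every rule of length ≥2.

S -> b | WC; A -> a; B -> b; C -> e; G -> e | AB | SG; W -> AB | GW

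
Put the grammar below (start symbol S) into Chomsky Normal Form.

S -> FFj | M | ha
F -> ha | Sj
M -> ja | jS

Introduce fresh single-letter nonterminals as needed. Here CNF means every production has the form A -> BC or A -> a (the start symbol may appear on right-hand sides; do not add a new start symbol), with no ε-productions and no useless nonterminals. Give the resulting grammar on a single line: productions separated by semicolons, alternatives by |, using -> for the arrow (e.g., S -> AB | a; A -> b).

No ε-productions.
After unit-elimination: S -> ha | jS | ja | FFj; F -> Sj | ha; M -> jS | ja.
TERM: introduce C -> a, B -> h, A -> j and substitute in every rule of length ≥2.
BIN: S -> FFA becomes S -> FD, D -> FA.
Drop unreachable/unproductive: M.

S -> AC | AS | BC | FD; A -> j; B -> h; C -> a; D -> FA; F -> BC | SA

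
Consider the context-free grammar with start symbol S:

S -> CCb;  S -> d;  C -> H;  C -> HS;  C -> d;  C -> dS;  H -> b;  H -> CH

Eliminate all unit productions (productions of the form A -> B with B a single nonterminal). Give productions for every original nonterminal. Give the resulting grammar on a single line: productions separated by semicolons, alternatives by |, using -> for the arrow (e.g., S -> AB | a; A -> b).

S -> d | CCb; C -> b | d | CH | HS | dS; H -> b | CH

Unit productions: C->H.
Unit pairs (A ⇒* B via units): (C,H).
S: inherits non-unit rules of {S} → CCb | d.
C: inherits non-unit rules of {C, H} → CH | HS | b | d | dS.
H: inherits non-unit rules of {H} → CH | b.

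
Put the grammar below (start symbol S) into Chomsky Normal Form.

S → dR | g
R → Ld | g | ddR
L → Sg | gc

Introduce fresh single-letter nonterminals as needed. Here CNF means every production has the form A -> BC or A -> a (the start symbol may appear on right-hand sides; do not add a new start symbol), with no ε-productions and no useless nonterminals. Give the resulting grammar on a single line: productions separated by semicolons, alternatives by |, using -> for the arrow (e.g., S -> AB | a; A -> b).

S -> g | CR; A -> g; B -> c; C -> d; D -> CR; L -> AB | SA; R -> g | CD | LC

No ε-productions.
No unit productions to eliminate.
TERM: introduce B -> c, C -> d, A -> g and substitute in every rule of length ≥2.
BIN: R -> CCR becomes R -> CD, D -> CR.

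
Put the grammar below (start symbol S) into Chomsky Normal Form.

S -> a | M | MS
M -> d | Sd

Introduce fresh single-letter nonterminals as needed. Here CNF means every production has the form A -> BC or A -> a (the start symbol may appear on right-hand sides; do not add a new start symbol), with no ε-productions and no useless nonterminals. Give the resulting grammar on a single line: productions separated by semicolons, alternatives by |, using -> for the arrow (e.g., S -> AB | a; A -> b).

No ε-productions.
After unit-elimination: S -> a | d | MS | Sd; M -> d | Sd.
TERM: introduce A -> d and substitute in every rule of length ≥2.

S -> a | d | MS | SA; A -> d; M -> d | SA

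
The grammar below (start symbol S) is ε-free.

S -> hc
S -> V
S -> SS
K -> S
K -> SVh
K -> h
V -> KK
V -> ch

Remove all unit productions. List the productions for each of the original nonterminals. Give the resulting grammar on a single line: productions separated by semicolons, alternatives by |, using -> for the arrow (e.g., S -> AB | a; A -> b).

S -> KK | SS | ch | hc; K -> h | KK | SS | ch | hc | SVh; V -> KK | ch

Unit productions: K->S, S->V.
Unit pairs (A ⇒* B via units): (K,S), (K,V), (S,V).
S: inherits non-unit rules of {S, V} → KK | SS | ch | hc.
K: inherits non-unit rules of {K, S, V} → KK | SS | SVh | ch | h | hc.
V: inherits non-unit rules of {V} → KK | ch.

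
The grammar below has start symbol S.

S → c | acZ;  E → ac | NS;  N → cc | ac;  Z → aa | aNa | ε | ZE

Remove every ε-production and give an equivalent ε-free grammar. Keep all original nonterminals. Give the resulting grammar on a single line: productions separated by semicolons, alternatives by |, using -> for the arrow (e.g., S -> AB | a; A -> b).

Nullable set: {Z}.
S -> acZ: Z nullable, giving ac | acZ.
Drop Z -> ε.
Z -> ZE: Z nullable, giving E | ZE.
Unchanged (no nullable symbols): S -> c; E -> NS; E -> ac; N -> ac; N -> cc; Z -> aNa; Z -> aa.

S -> c | ac | acZ; E -> NS | ac; N -> ac | cc; Z -> E | ZE | aa | aNa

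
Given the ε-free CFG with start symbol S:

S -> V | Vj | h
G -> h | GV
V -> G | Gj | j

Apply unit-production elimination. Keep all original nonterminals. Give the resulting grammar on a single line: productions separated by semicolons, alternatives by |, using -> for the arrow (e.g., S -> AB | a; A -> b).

Unit productions: S->V, V->G.
Unit pairs (A ⇒* B via units): (S,G), (S,V), (V,G).
S: inherits non-unit rules of {G, S, V} → GV | Gj | Vj | h | j.
G: inherits non-unit rules of {G} → GV | h.
V: inherits non-unit rules of {G, V} → GV | Gj | h | j.

S -> h | j | GV | Gj | Vj; G -> h | GV; V -> h | j | GV | Gj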